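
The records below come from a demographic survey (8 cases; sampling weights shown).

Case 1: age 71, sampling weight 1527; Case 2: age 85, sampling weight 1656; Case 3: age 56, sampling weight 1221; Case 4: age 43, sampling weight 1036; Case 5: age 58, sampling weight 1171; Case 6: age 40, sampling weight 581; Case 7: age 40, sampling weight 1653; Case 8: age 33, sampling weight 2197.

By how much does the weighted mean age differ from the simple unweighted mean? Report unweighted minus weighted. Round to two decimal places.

Unweighted sum = 71 + 85 + 56 + 43 + 58 + 40 + 40 + 33 = 426
Unweighted mean = 426 / 8 = 53.25
Weighted sum = 71×1527 + 85×1656 + 56×1221 + 43×1036 + 58×1171 + 40×581 + 40×1653 + 33×2197
  = 108417 + 140760 + 68376 + 44548 + 67918 + 23240 + 66120 + 72501 = 591880
Sum of weights = 1527 + 1656 + 1221 + 1036 + 1171 + 581 + 1653 + 2197 = 11042
Weighted mean = 591880 / 11042 = 53.602608
Difference (unweighted minus weighted) = -0.35260822

-0.35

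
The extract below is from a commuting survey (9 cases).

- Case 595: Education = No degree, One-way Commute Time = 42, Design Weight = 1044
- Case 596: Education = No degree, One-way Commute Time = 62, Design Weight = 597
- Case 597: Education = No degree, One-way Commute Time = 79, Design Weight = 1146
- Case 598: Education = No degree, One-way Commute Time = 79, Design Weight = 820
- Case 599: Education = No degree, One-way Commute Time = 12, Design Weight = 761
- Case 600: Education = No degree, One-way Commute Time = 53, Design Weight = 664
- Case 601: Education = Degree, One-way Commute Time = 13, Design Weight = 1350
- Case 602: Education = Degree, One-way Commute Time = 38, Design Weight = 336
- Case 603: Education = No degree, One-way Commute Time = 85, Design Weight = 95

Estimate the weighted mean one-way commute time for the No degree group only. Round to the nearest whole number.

No degree rows: 595, 596, 597, 598, 599, 600, 603
Weighted sum = 42×1044 + 62×597 + 79×1146 + 79×820 + 12×761 + 53×664 + 85×95
  = 43848 + 37014 + 90534 + 64780 + 9132 + 35192 + 8075 = 288575
Sum of weights = 1044 + 597 + 1146 + 820 + 761 + 664 + 95 = 5127
Weighted mean = 288575 / 5127 = 56.285352

56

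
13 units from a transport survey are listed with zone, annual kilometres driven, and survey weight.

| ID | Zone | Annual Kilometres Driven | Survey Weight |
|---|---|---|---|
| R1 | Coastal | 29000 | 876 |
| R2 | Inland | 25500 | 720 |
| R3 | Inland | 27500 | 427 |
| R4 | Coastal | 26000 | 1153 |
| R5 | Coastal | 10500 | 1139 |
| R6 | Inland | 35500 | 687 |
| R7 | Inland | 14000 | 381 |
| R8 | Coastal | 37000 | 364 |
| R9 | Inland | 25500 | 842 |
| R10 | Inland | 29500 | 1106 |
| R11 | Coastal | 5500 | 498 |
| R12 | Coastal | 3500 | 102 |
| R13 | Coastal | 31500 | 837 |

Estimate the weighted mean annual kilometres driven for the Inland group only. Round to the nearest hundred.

Inland rows: R2, R3, R6, R7, R9, R10
Weighted sum = 25500×720 + 27500×427 + 35500×687 + 14000×381 + 25500×842 + 29500×1106
  = 18360000 + 11742500 + 24388500 + 5334000 + 21471000 + 32627000 = 113923000
Sum of weights = 4163
Weighted mean = 113923000 / 4163 = 27365.602

27400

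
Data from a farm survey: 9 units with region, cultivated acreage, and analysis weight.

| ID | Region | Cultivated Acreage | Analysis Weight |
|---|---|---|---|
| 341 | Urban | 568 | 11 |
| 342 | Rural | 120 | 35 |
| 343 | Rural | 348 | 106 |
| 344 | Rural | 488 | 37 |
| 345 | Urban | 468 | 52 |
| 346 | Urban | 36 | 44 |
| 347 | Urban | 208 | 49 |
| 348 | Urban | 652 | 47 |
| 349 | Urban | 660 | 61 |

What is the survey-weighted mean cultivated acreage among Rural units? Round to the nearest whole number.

Rural rows: 342, 343, 344
Weighted sum = 59144
Sum of weights = 35 + 106 + 37 = 178
Weighted mean = 59144 / 178 = 332.26966

332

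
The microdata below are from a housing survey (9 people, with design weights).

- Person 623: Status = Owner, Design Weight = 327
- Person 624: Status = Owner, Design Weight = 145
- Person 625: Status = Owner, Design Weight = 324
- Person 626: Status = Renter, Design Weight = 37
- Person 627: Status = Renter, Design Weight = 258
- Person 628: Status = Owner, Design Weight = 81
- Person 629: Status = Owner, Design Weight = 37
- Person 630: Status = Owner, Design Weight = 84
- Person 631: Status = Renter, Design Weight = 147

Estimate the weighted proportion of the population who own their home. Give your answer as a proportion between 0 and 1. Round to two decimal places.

0.69

Sum of weights for 'Owner' = 327 + 145 + 324 + 81 + 37 + 84 = 998
Total weight = 1440
Weighted proportion = 998 / 1440 = 0.69305556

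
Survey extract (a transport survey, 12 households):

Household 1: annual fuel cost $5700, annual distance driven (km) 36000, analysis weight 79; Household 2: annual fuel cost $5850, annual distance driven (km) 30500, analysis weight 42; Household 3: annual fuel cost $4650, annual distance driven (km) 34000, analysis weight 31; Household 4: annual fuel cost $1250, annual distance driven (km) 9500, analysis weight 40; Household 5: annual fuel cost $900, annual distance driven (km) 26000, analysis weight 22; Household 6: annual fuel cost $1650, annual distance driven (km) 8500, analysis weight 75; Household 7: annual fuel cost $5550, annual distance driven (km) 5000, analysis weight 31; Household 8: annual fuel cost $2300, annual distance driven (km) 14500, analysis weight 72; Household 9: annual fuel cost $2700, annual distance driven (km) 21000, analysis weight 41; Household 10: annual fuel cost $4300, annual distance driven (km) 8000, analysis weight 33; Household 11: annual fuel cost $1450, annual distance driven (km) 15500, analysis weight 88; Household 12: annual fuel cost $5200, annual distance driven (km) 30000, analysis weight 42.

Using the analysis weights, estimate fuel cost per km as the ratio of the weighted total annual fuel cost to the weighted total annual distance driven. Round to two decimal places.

0.17

Σ wᵢ·y = 5700×79 + 5850×42 + 4650×31 + 1250×40 + 900×22 + 1650×75 + 5550×31 + 2300×72 + 2700×41 + 4300×33 + 1450×88 + 5200×42
  = 450300 + 245700 + 144150 + 50000 + 19800 + 123750 + 172050 + 165600 + 110700 + 141900 + 127600 + 218400 = 1969950
Σ wᵢ·x = 36000×79 + 30500×42 + 34000×31 + 9500×40 + 26000×22 + 8500×75 + 5000×31 + 14500×72 + 21000×41 + 8000×33 + 15500×88 + 30000×42
  = 2844000 + 1281000 + 1054000 + 380000 + 572000 + 637500 + 155000 + 1044000 + 861000 + 264000 + 1364000 + 1260000 = 11716500
Ratio = 1969950 / 11716500 = 0.16813468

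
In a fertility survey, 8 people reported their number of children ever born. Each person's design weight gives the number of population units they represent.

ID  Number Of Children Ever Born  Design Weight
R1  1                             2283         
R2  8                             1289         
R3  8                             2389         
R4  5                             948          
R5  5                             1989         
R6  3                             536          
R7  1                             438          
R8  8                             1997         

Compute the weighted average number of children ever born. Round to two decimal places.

Weighted sum = 1×2283 + 8×1289 + 8×2389 + 5×948 + 5×1989 + 3×536 + 1×438 + 8×1997
  = 64414
Sum of weights = 2283 + 1289 + 2389 + 948 + 1989 + 536 + 438 + 1997 = 11869
Weighted mean = 64414 / 11869 = 5.4270789

5.43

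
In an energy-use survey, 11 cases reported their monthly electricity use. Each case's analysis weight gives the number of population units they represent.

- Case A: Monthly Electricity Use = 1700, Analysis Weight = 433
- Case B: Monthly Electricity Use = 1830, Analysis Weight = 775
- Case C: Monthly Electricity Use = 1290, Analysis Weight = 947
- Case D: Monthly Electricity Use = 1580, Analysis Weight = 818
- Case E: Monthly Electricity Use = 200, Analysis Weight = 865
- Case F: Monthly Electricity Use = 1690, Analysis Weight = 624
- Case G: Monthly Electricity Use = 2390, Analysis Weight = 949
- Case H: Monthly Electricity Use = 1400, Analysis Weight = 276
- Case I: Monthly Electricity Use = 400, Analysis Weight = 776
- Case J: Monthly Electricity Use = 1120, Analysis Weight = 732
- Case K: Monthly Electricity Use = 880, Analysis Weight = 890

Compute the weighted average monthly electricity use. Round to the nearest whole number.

1294

Weighted sum = 1700×433 + 1830×775 + 1290×947 + 1580×818 + 200×865 + 1690×624 + 2390×949 + 1400×276 + 400×776 + 1120×732 + 880×890
  = 10463930
Sum of weights = 433 + 775 + 947 + 818 + 865 + 624 + 949 + 276 + 776 + 732 + 890 = 8085
Weighted mean = 10463930 / 8085 = 1294.24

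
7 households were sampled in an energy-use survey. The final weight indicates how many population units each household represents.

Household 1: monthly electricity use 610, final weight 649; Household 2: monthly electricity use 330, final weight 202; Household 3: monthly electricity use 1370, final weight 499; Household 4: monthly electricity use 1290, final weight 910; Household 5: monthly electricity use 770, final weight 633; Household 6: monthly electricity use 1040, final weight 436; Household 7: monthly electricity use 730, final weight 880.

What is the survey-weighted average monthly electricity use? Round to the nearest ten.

930

Weighted sum = 610×649 + 330×202 + 1370×499 + 1290×910 + 770×633 + 1040×436 + 730×880
  = 395890 + 66660 + 683630 + 1173900 + 487410 + 453440 + 642400 = 3903330
Sum of weights = 4209
Weighted mean = 3903330 / 4209 = 927.37705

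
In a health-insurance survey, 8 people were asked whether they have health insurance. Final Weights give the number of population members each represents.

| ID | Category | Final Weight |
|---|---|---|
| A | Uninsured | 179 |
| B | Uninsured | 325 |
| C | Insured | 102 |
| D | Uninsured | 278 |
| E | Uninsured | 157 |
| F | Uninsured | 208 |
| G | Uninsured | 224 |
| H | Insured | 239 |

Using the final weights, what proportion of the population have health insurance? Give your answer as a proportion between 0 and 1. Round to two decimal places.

0.20

Sum of weights for 'Insured' = 102 + 239 = 341
Total weight = 179 + 325 + 102 + 278 + 157 + 208 + 224 + 239 = 1712
Weighted proportion = 341 / 1712 = 0.19918224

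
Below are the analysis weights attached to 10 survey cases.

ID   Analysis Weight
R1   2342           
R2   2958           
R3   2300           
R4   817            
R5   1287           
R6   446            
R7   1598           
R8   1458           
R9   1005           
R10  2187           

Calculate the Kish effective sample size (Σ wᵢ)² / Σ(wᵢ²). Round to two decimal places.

8.27

Σ wᵢ = 16398
Σ wᵢ² = 5484964 + 8749764 + 5290000 + 667489 + 1656369 + 198916 + 2553604 + 2125764 + 1010025 + 4782969 = 32519864
n_eff = 16398² / 32519864 = 268894404 / 32519864 = 8.2686202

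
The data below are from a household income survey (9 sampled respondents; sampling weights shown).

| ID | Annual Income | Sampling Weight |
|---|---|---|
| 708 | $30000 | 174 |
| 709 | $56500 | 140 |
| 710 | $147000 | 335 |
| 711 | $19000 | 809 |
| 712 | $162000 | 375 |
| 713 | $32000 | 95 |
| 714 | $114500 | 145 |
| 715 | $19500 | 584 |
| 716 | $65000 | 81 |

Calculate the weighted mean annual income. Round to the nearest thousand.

Weighted sum = 30000×174 + 56500×140 + 147000×335 + 19000×809 + 162000×375 + 32000×95 + 114500×145 + 19500×584 + 65000×81
  = 5220000 + 7910000 + 49245000 + 15371000 + 60750000 + 3040000 + 16602500 + 11388000 + 5265000 = 174791500
Sum of weights = 174 + 140 + 335 + 809 + 375 + 95 + 145 + 584 + 81 = 2738
Weighted mean = 174791500 / 2738 = 63839.116

64000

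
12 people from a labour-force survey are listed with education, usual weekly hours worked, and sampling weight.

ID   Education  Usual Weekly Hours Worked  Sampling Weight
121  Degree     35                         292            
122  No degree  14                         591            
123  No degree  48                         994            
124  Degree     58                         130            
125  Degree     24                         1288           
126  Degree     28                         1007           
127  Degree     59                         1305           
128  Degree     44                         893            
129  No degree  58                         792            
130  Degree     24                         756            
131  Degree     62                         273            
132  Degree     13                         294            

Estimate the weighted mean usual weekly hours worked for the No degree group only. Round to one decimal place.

No degree rows: 122, 123, 129
Weighted sum = 14×591 + 48×994 + 58×792
  = 101922
Sum of weights = 591 + 994 + 792 = 2377
Weighted mean = 101922 / 2377 = 42.878418

42.9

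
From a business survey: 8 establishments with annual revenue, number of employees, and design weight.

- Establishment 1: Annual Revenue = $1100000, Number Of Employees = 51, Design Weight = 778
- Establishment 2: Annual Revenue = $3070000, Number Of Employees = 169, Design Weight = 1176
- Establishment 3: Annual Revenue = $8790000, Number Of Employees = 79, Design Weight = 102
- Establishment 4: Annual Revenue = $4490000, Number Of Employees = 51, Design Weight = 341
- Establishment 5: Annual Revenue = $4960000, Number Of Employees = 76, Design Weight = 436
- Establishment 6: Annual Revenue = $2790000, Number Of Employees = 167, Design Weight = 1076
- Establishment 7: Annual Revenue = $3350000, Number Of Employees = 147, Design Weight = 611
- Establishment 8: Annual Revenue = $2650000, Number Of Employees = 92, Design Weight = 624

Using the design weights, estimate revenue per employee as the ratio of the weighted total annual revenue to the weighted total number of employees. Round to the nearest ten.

25260

Σ wᵢ·y = 1100000×778 + 3070000×1176 + 8790000×102 + 4490000×341 + 4960000×436 + 2790000×1076 + 3350000×611 + 2650000×624
  = 855800000 + 3610320000 + 896580000 + 1531090000 + 2162560000 + 3002040000 + 2046850000 + 1653600000 = 15758840000
Σ wᵢ·x = 51×778 + 169×1176 + 79×102 + 51×341 + 76×436 + 167×1076 + 147×611 + 92×624
  = 39678 + 198744 + 8058 + 17391 + 33136 + 179692 + 89817 + 57408 = 623924
Ratio = 15758840000 / 623924 = 25257.628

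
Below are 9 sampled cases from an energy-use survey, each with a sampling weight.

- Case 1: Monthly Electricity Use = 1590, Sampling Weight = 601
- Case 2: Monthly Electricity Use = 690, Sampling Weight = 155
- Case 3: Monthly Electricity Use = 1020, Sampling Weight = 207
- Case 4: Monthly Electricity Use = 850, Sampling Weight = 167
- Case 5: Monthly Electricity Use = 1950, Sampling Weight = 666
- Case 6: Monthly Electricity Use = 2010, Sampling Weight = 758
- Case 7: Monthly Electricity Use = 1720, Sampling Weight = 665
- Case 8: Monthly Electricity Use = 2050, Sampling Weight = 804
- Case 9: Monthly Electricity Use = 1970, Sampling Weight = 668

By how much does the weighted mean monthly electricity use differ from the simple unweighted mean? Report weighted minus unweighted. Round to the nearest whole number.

Unweighted sum = 13850
Unweighted mean = 13850 / 9 = 1538.8889
Weighted sum = 1590×601 + 690×155 + 1020×207 + 850×167 + 1950×666 + 2010×758 + 1720×665 + 2050×804 + 1970×668
  = 955590 + 106950 + 211140 + 141950 + 1298700 + 1523580 + 1143800 + 1648200 + 1315960 = 8345870
Sum of weights = 601 + 155 + 207 + 167 + 666 + 758 + 665 + 804 + 668 = 4691
Weighted mean = 8345870 / 4691 = 1779.1239
Difference (weighted minus unweighted) = 240.23497

240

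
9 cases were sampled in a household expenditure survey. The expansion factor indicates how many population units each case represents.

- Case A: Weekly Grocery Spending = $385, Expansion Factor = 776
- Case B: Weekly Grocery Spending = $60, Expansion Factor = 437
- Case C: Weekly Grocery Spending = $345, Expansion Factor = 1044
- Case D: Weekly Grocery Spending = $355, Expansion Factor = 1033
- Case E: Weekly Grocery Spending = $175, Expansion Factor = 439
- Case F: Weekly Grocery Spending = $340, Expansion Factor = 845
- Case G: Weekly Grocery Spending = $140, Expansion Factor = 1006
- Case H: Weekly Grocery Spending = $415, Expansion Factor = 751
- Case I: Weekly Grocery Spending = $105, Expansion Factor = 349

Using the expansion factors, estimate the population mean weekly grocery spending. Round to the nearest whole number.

Weighted sum = 385×776 + 60×437 + 345×1044 + 355×1033 + 175×439 + 340×845 + 140×1006 + 415×751 + 105×349
  = 1905150
Sum of weights = 6680
Weighted mean = 1905150 / 6680 = 285.2021

285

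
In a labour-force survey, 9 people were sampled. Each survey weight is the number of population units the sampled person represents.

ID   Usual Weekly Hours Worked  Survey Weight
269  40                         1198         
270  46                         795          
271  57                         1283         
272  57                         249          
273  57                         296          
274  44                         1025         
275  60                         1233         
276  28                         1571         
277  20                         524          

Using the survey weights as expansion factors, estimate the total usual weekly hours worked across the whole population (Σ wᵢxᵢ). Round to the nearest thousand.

362000

Weighted total = 40×1198 + 46×795 + 57×1283 + 57×249 + 57×296 + 44×1025 + 60×1233 + 28×1571 + 20×524
  = 47920 + 36570 + 73131 + 14193 + 16872 + 45100 + 73980 + 43988 + 10480 = 362234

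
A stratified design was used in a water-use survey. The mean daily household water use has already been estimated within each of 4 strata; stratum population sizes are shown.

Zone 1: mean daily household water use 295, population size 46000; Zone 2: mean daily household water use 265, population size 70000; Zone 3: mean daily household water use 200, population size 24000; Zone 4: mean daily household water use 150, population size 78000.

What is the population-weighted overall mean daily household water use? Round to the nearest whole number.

Σ Nₕ·x̄ₕ = 48620000
Σ Nₕ = 46000 + 70000 + 24000 + 78000 = 218000
Overall mean = 48620000 / 218000 = 223.02752

223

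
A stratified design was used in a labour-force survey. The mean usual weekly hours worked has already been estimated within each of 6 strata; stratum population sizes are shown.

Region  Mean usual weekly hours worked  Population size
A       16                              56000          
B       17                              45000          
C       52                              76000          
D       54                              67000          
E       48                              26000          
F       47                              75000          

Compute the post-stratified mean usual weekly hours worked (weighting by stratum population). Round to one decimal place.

Σ Nₕ·x̄ₕ = 16×56000 + 17×45000 + 52×76000 + 54×67000 + 48×26000 + 47×75000
  = 14004000
Σ Nₕ = 56000 + 45000 + 76000 + 67000 + 26000 + 75000 = 345000
Overall mean = 14004000 / 345000 = 40.591304

40.6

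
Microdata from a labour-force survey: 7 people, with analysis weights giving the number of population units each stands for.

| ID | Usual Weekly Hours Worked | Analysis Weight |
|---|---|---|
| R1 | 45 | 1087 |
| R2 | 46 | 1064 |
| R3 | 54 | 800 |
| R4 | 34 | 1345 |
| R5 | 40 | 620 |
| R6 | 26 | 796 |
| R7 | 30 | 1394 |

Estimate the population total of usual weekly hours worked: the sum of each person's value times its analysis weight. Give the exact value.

274105

Weighted total = 45×1087 + 46×1064 + 54×800 + 34×1345 + 40×620 + 26×796 + 30×1394
  = 48915 + 48944 + 43200 + 45730 + 24800 + 20696 + 41820 = 274105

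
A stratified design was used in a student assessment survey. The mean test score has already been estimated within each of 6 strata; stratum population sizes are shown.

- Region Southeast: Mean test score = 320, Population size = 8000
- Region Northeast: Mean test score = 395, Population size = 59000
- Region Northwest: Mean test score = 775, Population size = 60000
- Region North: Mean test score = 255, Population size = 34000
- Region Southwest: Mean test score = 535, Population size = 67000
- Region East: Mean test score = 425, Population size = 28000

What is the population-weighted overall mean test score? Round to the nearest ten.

Σ Nₕ·x̄ₕ = 320×8000 + 395×59000 + 775×60000 + 255×34000 + 535×67000 + 425×28000
  = 128780000
Σ Nₕ = 8000 + 59000 + 60000 + 34000 + 67000 + 28000 = 256000
Overall mean = 128780000 / 256000 = 503.04688

500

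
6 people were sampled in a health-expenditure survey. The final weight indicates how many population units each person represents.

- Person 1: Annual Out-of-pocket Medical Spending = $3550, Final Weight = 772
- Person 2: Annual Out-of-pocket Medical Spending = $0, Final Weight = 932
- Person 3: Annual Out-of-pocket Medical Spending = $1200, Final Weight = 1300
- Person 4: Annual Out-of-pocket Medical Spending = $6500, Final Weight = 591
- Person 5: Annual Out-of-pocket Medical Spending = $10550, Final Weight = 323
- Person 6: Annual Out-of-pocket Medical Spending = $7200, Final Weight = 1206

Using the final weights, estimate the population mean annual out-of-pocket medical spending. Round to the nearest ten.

Weighted sum = 20232950
Sum of weights = 772 + 932 + 1300 + 591 + 323 + 1206 = 5124
Weighted mean = 20232950 / 5124 = 3948.6632

3950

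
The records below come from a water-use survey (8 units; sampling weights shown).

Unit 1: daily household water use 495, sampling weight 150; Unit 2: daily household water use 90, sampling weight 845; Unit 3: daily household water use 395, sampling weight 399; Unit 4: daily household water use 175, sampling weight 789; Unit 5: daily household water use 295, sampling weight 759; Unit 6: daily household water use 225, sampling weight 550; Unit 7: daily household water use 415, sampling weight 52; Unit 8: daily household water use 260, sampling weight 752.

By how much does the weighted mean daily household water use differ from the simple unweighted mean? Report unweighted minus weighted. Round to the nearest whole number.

58

Unweighted sum = 2350
Unweighted mean = 2350 / 8 = 293.75
Weighted sum = 495×150 + 90×845 + 395×399 + 175×789 + 295×759 + 225×550 + 415×52 + 260×752
  = 74250 + 76050 + 157605 + 138075 + 223905 + 123750 + 21580 + 195520 = 1010735
Sum of weights = 150 + 845 + 399 + 789 + 759 + 550 + 52 + 752 = 4296
Weighted mean = 1010735 / 4296 = 235.27351
Difference (unweighted minus weighted) = 58.47649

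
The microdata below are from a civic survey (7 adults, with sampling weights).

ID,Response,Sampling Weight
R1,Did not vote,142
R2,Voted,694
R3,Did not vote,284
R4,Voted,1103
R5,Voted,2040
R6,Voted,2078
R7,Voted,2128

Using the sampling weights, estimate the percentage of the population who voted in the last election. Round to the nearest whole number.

95

Sum of weights for 'Voted' = 694 + 1103 + 2040 + 2078 + 2128 = 8043
Total weight = 142 + 694 + 284 + 1103 + 2040 + 2078 + 2128 = 8469
Weighted proportion = 8043 / 8469 = 0.9496989 → 94.96989%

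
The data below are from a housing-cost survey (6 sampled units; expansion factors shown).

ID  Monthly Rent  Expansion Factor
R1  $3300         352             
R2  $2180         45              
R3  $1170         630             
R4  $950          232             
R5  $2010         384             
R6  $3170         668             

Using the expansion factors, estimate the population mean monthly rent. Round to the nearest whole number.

2210

Weighted sum = 3300×352 + 2180×45 + 1170×630 + 950×232 + 2010×384 + 3170×668
  = 1161600 + 98100 + 737100 + 220400 + 771840 + 2117560 = 5106600
Sum of weights = 352 + 45 + 630 + 232 + 384 + 668 = 2311
Weighted mean = 5106600 / 2311 = 2209.6928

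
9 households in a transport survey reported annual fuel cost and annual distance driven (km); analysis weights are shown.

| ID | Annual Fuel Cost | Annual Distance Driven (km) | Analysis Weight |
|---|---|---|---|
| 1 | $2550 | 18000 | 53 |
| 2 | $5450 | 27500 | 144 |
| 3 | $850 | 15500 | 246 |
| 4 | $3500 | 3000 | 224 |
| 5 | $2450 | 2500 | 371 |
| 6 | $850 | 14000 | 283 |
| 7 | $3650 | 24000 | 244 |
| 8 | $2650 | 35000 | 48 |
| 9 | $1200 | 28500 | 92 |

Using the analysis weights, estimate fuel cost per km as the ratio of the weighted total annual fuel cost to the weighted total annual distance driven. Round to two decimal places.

0.17

Σ wᵢ·y = 2550×53 + 5450×144 + 850×246 + 3500×224 + 2450×371 + 850×283 + 3650×244 + 2650×48 + 1200×92
  = 135150 + 784800 + 209100 + 784000 + 908950 + 240550 + 890600 + 127200 + 110400 = 4190750
Σ wᵢ·x = 18000×53 + 27500×144 + 15500×246 + 3000×224 + 2500×371 + 14000×283 + 24000×244 + 35000×48 + 28500×92
  = 24446500
Ratio = 4190750 / 24446500 = 0.17142536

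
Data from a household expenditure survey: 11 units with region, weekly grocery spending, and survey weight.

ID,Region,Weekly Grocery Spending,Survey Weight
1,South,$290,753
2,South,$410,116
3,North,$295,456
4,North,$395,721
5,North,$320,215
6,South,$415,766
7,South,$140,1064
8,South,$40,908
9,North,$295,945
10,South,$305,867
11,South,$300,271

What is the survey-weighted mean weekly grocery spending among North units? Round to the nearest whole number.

North rows: 3, 4, 5, 9
Weighted sum = 295×456 + 395×721 + 320×215 + 295×945
  = 134520 + 284795 + 68800 + 278775 = 766890
Sum of weights = 456 + 721 + 215 + 945 = 2337
Weighted mean = 766890 / 2337 = 328.15148

328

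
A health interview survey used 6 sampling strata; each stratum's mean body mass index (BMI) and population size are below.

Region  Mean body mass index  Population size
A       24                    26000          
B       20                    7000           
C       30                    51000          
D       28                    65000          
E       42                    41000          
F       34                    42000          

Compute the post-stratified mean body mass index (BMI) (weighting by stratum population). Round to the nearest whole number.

31

Σ Nₕ·x̄ₕ = 24×26000 + 20×7000 + 30×51000 + 28×65000 + 42×41000 + 34×42000
  = 7264000
Σ Nₕ = 232000
Overall mean = 7264000 / 232000 = 31.310345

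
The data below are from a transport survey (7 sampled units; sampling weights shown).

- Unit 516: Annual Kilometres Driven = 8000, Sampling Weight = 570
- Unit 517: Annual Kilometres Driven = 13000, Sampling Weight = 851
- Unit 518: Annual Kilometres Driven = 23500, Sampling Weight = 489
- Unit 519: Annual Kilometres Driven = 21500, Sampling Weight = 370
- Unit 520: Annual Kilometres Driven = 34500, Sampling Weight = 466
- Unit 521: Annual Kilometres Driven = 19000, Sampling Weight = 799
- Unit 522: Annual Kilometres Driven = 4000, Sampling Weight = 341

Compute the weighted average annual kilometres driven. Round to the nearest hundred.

17400

Weighted sum = 8000×570 + 13000×851 + 23500×489 + 21500×370 + 34500×466 + 19000×799 + 4000×341
  = 67691500
Sum of weights = 570 + 851 + 489 + 370 + 466 + 799 + 341 = 3886
Weighted mean = 67691500 / 3886 = 17419.326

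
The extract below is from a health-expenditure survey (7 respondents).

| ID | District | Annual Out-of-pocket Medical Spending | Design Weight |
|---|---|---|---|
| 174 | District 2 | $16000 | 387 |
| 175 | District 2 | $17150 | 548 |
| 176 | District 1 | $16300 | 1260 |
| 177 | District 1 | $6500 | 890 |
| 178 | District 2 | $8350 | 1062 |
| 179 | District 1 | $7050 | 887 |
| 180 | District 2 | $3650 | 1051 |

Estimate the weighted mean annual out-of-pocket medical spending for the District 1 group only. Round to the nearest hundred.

District 1 rows: 176, 177, 179
Weighted sum = 32576350
Sum of weights = 1260 + 890 + 887 = 3037
Weighted mean = 32576350 / 3037 = 10726.49

10700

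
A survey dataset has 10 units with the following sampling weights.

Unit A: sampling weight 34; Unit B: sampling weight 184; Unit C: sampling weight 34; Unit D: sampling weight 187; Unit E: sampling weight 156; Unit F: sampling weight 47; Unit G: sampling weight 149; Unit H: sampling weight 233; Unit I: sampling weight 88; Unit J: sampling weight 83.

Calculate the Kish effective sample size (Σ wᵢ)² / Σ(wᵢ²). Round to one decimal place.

Σ wᵢ = 34 + 184 + 34 + 187 + 156 + 47 + 149 + 233 + 88 + 83 = 1195
Σ wᵢ² = 1156 + 33856 + 1156 + 34969 + 24336 + 2209 + 22201 + 54289 + 7744 + 6889 = 188805
n_eff = 1195² / 188805 = 1428025 / 188805 = 7.5634914

7.6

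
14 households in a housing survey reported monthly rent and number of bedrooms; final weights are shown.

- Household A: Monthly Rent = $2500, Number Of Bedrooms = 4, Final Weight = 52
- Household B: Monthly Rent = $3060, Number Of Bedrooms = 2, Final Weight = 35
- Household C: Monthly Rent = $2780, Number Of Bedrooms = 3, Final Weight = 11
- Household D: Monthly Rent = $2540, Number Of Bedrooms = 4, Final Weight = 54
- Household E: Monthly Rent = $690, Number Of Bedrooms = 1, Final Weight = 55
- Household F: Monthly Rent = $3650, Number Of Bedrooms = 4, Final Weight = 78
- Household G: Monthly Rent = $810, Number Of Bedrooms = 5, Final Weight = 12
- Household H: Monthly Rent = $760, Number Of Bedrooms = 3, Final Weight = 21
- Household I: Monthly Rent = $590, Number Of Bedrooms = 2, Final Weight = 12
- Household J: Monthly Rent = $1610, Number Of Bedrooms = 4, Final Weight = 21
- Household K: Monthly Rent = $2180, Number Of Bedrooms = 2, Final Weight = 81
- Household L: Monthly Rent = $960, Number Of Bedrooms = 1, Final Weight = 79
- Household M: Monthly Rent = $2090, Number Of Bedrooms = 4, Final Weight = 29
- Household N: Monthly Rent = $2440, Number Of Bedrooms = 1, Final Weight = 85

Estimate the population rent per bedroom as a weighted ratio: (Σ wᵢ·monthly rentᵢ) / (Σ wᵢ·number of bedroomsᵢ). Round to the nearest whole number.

Σ wᵢ·y = 1314490
Σ wᵢ·x = 1567
Ratio = 1314490 / 1567 = 838.85769

839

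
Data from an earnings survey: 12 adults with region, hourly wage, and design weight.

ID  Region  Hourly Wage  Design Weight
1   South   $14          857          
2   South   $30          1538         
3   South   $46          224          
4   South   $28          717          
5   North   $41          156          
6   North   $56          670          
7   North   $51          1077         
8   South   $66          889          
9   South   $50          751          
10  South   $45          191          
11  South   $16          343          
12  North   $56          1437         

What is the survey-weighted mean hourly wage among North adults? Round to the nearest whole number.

North rows: 5, 6, 7, 12
Weighted sum = 41×156 + 56×670 + 51×1077 + 56×1437
  = 179315
Sum of weights = 3340
Weighted mean = 179315 / 3340 = 53.687126

54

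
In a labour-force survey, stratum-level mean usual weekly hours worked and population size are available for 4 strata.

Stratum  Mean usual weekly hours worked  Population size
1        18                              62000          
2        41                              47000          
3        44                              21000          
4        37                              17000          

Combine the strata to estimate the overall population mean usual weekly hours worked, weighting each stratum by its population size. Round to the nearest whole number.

31

Σ Nₕ·x̄ₕ = 18×62000 + 41×47000 + 44×21000 + 37×17000
  = 1116000 + 1927000 + 924000 + 629000 = 4596000
Σ Nₕ = 62000 + 47000 + 21000 + 17000 = 147000
Overall mean = 4596000 / 147000 = 31.265306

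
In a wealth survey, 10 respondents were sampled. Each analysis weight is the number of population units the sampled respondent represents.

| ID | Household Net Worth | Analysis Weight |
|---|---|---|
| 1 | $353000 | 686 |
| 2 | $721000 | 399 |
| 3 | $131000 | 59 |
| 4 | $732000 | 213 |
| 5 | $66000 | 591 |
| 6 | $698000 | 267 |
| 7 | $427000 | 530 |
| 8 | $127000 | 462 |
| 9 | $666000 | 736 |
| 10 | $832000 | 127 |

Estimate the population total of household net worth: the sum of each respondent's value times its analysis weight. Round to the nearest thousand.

Weighted total = 353000×686 + 721000×399 + 131000×59 + 732000×213 + 66000×591 + 698000×267 + 427000×530 + 127000×462 + 666000×736 + 832000×127
  = 242158000 + 287679000 + 7729000 + 155916000 + 39006000 + 186366000 + 226310000 + 58674000 + 490176000 + 105664000 = 1799678000

1799678000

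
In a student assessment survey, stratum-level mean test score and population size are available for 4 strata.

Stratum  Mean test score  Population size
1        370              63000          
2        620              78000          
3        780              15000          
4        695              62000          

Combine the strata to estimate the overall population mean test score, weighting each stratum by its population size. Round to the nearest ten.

580

Σ Nₕ·x̄ₕ = 370×63000 + 620×78000 + 780×15000 + 695×62000
  = 23310000 + 48360000 + 11700000 + 43090000 = 126460000
Σ Nₕ = 63000 + 78000 + 15000 + 62000 = 218000
Overall mean = 126460000 / 218000 = 580.09174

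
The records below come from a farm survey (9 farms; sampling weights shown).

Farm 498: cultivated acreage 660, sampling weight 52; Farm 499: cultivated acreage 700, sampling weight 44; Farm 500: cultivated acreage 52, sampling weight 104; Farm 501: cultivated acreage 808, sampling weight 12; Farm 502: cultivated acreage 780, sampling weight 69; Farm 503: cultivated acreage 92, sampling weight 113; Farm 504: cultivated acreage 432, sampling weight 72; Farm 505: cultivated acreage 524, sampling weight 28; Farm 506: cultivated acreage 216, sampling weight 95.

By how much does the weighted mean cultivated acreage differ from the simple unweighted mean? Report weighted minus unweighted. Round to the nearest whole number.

-116

Unweighted sum = 4264
Unweighted mean = 4264 / 9 = 473.77778
Weighted sum = 660×52 + 700×44 + 52×104 + 808×12 + 780×69 + 92×113 + 432×72 + 524×28 + 216×95
  = 34320 + 30800 + 5408 + 9696 + 53820 + 10396 + 31104 + 14672 + 20520 = 210736
Sum of weights = 52 + 44 + 104 + 12 + 69 + 113 + 72 + 28 + 95 = 589
Weighted mean = 210736 / 589 = 357.78608
Difference (weighted minus unweighted) = -115.9917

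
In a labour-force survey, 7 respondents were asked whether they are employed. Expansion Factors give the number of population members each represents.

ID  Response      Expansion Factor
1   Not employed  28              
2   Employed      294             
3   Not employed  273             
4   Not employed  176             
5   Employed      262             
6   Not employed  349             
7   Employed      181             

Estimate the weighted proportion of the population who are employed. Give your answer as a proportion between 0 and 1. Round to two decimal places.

0.47

Sum of weights for 'Employed' = 294 + 262 + 181 = 737
Total weight = 1563
Weighted proportion = 737 / 1563 = 0.47152911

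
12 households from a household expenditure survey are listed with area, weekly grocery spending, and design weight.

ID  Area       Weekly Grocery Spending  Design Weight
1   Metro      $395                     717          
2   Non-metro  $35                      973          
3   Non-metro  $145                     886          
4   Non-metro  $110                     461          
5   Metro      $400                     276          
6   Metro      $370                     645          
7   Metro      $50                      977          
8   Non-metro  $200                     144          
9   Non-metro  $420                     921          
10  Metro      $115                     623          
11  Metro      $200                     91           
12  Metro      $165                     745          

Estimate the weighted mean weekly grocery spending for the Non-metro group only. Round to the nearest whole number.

Non-metro rows: 2, 3, 4, 8, 9
Weighted sum = 35×973 + 145×886 + 110×461 + 200×144 + 420×921
  = 628855
Sum of weights = 973 + 886 + 461 + 144 + 921 = 3385
Weighted mean = 628855 / 3385 = 185.77696

186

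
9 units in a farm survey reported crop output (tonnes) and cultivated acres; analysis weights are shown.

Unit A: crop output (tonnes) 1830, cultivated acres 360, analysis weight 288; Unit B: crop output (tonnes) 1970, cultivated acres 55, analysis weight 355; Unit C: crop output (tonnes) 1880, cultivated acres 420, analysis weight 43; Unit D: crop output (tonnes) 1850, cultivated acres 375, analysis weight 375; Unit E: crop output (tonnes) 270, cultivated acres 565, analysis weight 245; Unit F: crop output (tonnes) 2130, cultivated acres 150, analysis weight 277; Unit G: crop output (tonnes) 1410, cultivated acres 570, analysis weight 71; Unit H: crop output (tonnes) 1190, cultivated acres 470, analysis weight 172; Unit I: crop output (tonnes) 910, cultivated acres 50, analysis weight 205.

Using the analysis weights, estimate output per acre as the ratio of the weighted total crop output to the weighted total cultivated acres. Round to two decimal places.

Σ wᵢ·y = 1830×288 + 1970×355 + 1880×43 + 1850×375 + 270×245 + 2130×277 + 1410×71 + 1190×172 + 910×205
  = 527040 + 699350 + 80840 + 693750 + 66150 + 590010 + 100110 + 204680 + 186550 = 3148480
Σ wᵢ·x = 360×288 + 55×355 + 420×43 + 375×375 + 565×245 + 150×277 + 570×71 + 470×172 + 50×205
  = 593425
Ratio = 3148480 / 593425 = 5.3056073

5.31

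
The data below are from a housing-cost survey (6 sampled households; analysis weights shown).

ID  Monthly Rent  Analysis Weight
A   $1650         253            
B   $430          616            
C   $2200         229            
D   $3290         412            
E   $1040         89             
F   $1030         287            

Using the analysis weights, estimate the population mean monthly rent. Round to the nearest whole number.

1553

Weighted sum = 1650×253 + 430×616 + 2200×229 + 3290×412 + 1040×89 + 1030×287
  = 417450 + 264880 + 503800 + 1355480 + 92560 + 295610 = 2929780
Sum of weights = 253 + 616 + 229 + 412 + 89 + 287 = 1886
Weighted mean = 2929780 / 1886 = 1553.4358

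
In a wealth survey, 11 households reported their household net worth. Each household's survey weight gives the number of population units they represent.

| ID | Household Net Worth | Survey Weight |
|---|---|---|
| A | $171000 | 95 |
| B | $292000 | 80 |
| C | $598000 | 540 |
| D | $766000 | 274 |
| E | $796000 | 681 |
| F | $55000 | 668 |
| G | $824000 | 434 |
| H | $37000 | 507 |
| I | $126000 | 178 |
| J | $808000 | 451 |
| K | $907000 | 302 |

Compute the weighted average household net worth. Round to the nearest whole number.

Weighted sum = 171000×95 + 292000×80 + 598000×540 + 766000×274 + 796000×681 + 55000×668 + 824000×434 + 37000×507 + 126000×178 + 808000×451 + 907000×302
  = 2188350000
Sum of weights = 95 + 80 + 540 + 274 + 681 + 668 + 434 + 507 + 178 + 451 + 302 = 4210
Weighted mean = 2188350000 / 4210 = 519798.1

519798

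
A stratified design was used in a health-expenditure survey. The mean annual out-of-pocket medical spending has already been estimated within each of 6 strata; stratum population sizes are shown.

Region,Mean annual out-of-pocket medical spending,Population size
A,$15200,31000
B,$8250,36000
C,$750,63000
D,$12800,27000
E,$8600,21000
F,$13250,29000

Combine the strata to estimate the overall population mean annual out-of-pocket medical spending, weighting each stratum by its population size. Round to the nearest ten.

8340

Σ Nₕ·x̄ₕ = 1725900000
Σ Nₕ = 31000 + 36000 + 63000 + 27000 + 21000 + 29000 = 207000
Overall mean = 1725900000 / 207000 = 8337.6812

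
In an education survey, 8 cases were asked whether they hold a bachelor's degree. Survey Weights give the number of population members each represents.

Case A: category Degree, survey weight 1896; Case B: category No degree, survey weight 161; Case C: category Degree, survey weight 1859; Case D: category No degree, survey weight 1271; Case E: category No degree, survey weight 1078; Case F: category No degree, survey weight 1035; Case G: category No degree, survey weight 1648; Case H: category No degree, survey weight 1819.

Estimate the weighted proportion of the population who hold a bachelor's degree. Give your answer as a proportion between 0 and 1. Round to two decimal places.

Sum of weights for 'Degree' = 1896 + 1859 = 3755
Total weight = 1896 + 161 + 1859 + 1271 + 1078 + 1035 + 1648 + 1819 = 10767
Weighted proportion = 3755 / 10767 = 0.34875081

0.35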